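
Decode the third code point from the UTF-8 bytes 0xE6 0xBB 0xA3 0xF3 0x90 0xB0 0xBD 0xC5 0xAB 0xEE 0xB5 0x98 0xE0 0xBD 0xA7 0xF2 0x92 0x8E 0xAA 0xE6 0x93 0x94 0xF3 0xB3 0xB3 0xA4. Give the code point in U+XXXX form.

Offset 0: leading byte 0xE6 = 11100110 → 3-byte char #1 = E6 BB A3.
Offset 3: leading byte 0xF3 = 11110011 → 4-byte char #2 = F3 90 B0 BD.
Offset 7: leading byte 0xC5 = 11000101 → 2-byte char #3 = C5 AB.
Leading byte 0xC5 = 11000101 matches 110xxxxx → 2-byte sequence.
Byte 1: 0xC5 = 11000101, payload 00101 (5 bits).
Byte 2: 0xAB = 10101011 (10xxxxxx ✓), payload 101011.
Concatenate: 00101101011 = 0x16B (11 bits → U+016B).

U+016B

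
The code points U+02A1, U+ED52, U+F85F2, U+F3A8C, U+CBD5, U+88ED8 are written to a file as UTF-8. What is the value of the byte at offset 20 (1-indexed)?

1-indexed offset 20 is 0-indexed offset 19.
U+02A1 → 2-byte form CA A1 at offsets 0–1.
U+ED52 → 3-byte form EE B5 92 at offsets 2–4.
U+F85F2 → 4-byte form F3 B8 97 B2 at offsets 5–8.
U+F3A8C → 4-byte form F3 B3 AA 8C at offsets 9–12.
U+CBD5 → 3-byte form EC AF 95 at offsets 13–15.
U+88ED8 → 4-byte form F2 88 BB 98 at offsets 16–19.
Offset 19 falls in char 6's range; it's byte 4 of F2 88 BB 98 = 0x98.

0x98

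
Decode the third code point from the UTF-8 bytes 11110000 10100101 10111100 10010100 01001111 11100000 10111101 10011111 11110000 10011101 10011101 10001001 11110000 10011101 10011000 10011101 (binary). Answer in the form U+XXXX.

Offset 0: leading byte 0xF0 = 11110000 → 4-byte char #1 = F0 A5 BC 94.
Offset 4: leading byte 0x4F = 01001111 → 1-byte char #2 = 4F.
Offset 5: leading byte 0xE0 = 11100000 → 3-byte char #3 = E0 BD 9F.
Leading byte 0xE0 = 11100000 matches 1110xxxx → 3-byte sequence.
Byte 1: 0xE0 = 11100000, payload 0000 (4 bits).
Byte 2: 0xBD = 10111101 (10xxxxxx ✓), payload 111101.
Byte 3: 0x9F = 10011111 (10xxxxxx ✓), payload 011111.
Concatenate: 0000111101011111 = 0xF5F (16 bits → U+0F5F).

U+0F5F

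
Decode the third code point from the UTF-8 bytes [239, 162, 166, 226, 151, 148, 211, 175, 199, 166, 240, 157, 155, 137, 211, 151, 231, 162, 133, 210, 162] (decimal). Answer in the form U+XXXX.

U+04EF

Offset 0: leading byte 0xEF = 11101111 → 3-byte char #1 = EF A2 A6.
Offset 3: leading byte 0xE2 = 11100010 → 3-byte char #2 = E2 97 94.
Offset 6: leading byte 0xD3 = 11010011 → 2-byte char #3 = D3 AF.
Leading byte 0xD3 = 11010011 matches 110xxxxx → 2-byte sequence.
Byte 1: 0xD3 = 11010011, payload 10011 (5 bits).
Byte 2: 0xAF = 10101111 (10xxxxxx ✓), payload 101111.
Concatenate: 10011101111 = 0x4EF (11 bits → U+04EF).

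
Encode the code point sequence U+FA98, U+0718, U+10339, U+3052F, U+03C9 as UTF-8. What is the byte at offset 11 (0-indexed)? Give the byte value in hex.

0x94

U+FA98 → 3-byte form EF AA 98 at offsets 0–2.
U+0718 → 2-byte form DC 98 at offsets 3–4.
U+10339 → 4-byte form F0 90 8C B9 at offsets 5–8.
U+3052F → 4-byte form F0 B0 94 AF at offsets 9–12.
Offset 11 falls in char 4's range; it's byte 3 of F0 B0 94 AF = 0x94.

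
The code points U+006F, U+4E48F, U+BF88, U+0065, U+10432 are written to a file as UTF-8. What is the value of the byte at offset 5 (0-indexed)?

U+006F → 1-byte form 6F at offsets 0–0.
U+4E48F → 4-byte form F1 8E 92 8F at offsets 1–4.
U+BF88 → 3-byte form EB BE 88 at offsets 5–7.
Offset 5 falls in char 3's range; it's byte 1 of EB BE 88 = 0xEB.

0xEB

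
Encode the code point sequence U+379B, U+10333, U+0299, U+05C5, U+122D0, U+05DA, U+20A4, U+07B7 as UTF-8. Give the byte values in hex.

U+379B: 3-byte form → E3 9E 9B.
U+10333: 4-byte form → F0 90 8C B3.
U+0299: 2-byte form → CA 99.
U+05C5: 2-byte form → D7 85.
U+122D0: 4-byte form → F0 92 8B 90.
U+05DA: 2-byte form → D7 9A.
U+20A4: 3-byte form → E2 82 A4.
U+07B7: 2-byte form → DE B7.
Concatenated (22 bytes): E3 9E 9B F0 90 8C B3 CA 99 D7 85 F0 92 8B 90 D7 9A E2 82 A4 DE B7.

E3 9E 9B F0 90 8C B3 CA 99 D7 85 F0 92 8B 90 D7 9A E2 82 A4 DE B7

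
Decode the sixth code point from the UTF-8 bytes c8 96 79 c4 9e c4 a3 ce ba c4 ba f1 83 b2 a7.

Offset 0: leading byte 0xC8 = 11001000 → 2-byte char #1 = C8 96.
Offset 2: leading byte 0x79 = 01111001 → 1-byte char #2 = 79.
Offset 3: leading byte 0xC4 = 11000100 → 2-byte char #3 = C4 9E.
Offset 5: leading byte 0xC4 = 11000100 → 2-byte char #4 = C4 A3.
Offset 7: leading byte 0xCE = 11001110 → 2-byte char #5 = CE BA.
Offset 9: leading byte 0xC4 = 11000100 → 2-byte char #6 = C4 BA.
Leading byte 0xC4 = 11000100 matches 110xxxxx → 2-byte sequence.
Byte 1: 0xC4 = 11000100, payload 00100 (5 bits).
Byte 2: 0xBA = 10111010 (10xxxxxx ✓), payload 111010.
Concatenate: 00100111010 = 0x13A (11 bits → U+013A).

U+013A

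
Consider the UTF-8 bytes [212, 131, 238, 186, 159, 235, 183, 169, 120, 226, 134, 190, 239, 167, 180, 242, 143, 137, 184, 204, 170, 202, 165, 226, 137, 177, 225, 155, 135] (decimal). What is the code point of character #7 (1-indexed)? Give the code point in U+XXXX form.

U+8F278

Offset 0: leading byte 0xD4 = 11010100 → 2-byte char #1 = D4 83.
Offset 2: leading byte 0xEE = 11101110 → 3-byte char #2 = EE BA 9F.
Offset 5: leading byte 0xEB = 11101011 → 3-byte char #3 = EB B7 A9.
Offset 8: leading byte 0x78 = 01111000 → 1-byte char #4 = 78.
Offset 9: leading byte 0xE2 = 11100010 → 3-byte char #5 = E2 86 BE.
Offset 12: leading byte 0xEF = 11101111 → 3-byte char #6 = EF A7 B4.
Offset 15: leading byte 0xF2 = 11110010 → 4-byte char #7 = F2 8F 89 B8.
Leading byte 0xF2 = 11110010 matches 11110xxx → 4-byte sequence.
Byte 1: 0xF2 = 11110010, payload 010 (3 bits).
Byte 2: 0x8F = 10001111 (10xxxxxx ✓), payload 001111.
Byte 3: 0x89 = 10001001 (10xxxxxx ✓), payload 001001.
Byte 4: 0xB8 = 10111000 (10xxxxxx ✓), payload 111000.
Concatenate: 010001111001001111000 = 0x8F278 (21 bits → U+8F278).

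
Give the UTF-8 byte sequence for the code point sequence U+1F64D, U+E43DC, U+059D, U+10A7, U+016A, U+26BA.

F0 9F 99 8D F3 A4 8F 9C D6 9D E1 82 A7 C5 AA E2 9A BA

U+1F64D: 4-byte form → F0 9F 99 8D.
U+E43DC: 4-byte form → F3 A4 8F 9C.
U+059D: 2-byte form → D6 9D.
U+10A7: 3-byte form → E1 82 A7.
U+016A: 2-byte form → C5 AA.
U+26BA: 3-byte form → E2 9A BA.
Concatenated (18 bytes): F0 9F 99 8D F3 A4 8F 9C D6 9D E1 82 A7 C5 AA E2 9A BA.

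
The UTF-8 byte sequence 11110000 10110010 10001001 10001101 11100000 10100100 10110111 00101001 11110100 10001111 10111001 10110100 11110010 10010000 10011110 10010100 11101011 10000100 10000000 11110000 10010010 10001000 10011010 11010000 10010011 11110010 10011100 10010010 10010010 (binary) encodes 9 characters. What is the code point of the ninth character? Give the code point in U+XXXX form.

U+9C492

Offset 0: leading byte 0xF0 = 11110000 → 4-byte char #1 = F0 B2 89 8D.
Offset 4: leading byte 0xE0 = 11100000 → 3-byte char #2 = E0 A4 B7.
Offset 7: leading byte 0x29 = 00101001 → 1-byte char #3 = 29.
Offset 8: leading byte 0xF4 = 11110100 → 4-byte char #4 = F4 8F B9 B4.
Offset 12: leading byte 0xF2 = 11110010 → 4-byte char #5 = F2 90 9E 94.
Offset 16: leading byte 0xEB = 11101011 → 3-byte char #6 = EB 84 80.
Offset 19: leading byte 0xF0 = 11110000 → 4-byte char #7 = F0 92 88 9A.
Offset 23: leading byte 0xD0 = 11010000 → 2-byte char #8 = D0 93.
Offset 25: leading byte 0xF2 = 11110010 → 4-byte char #9 = F2 9C 92 92.
Leading byte 0xF2 = 11110010 matches 11110xxx → 4-byte sequence.
Byte 1: 0xF2 = 11110010, payload 010 (3 bits).
Byte 2: 0x9C = 10011100 (10xxxxxx ✓), payload 011100.
Byte 3: 0x92 = 10010010 (10xxxxxx ✓), payload 010010.
Byte 4: 0x92 = 10010010 (10xxxxxx ✓), payload 010010.
Concatenate: 010011100010010010010 = 0x9C492 (21 bits → U+9C492).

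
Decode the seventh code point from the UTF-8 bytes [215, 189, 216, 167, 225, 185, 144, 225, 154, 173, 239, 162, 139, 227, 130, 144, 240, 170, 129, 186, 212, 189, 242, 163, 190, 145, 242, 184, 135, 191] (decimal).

Offset 0: leading byte 0xD7 = 11010111 → 2-byte char #1 = D7 BD.
Offset 2: leading byte 0xD8 = 11011000 → 2-byte char #2 = D8 A7.
Offset 4: leading byte 0xE1 = 11100001 → 3-byte char #3 = E1 B9 90.
Offset 7: leading byte 0xE1 = 11100001 → 3-byte char #4 = E1 9A AD.
Offset 10: leading byte 0xEF = 11101111 → 3-byte char #5 = EF A2 8B.
Offset 13: leading byte 0xE3 = 11100011 → 3-byte char #6 = E3 82 90.
Offset 16: leading byte 0xF0 = 11110000 → 4-byte char #7 = F0 AA 81 BA.
Leading byte 0xF0 = 11110000 matches 11110xxx → 4-byte sequence.
Byte 1: 0xF0 = 11110000, payload 000 (3 bits).
Byte 2: 0xAA = 10101010 (10xxxxxx ✓), payload 101010.
Byte 3: 0x81 = 10000001 (10xxxxxx ✓), payload 000001.
Byte 4: 0xBA = 10111010 (10xxxxxx ✓), payload 111010.
Concatenate: 000101010000001111010 = 0x2A07A (21 bits → U+2A07A).

U+2A07A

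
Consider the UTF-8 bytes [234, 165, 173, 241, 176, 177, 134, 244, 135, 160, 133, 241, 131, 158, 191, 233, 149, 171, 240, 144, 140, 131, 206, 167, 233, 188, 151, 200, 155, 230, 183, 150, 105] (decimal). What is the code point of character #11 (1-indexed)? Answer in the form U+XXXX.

U+0069

Offset 0: leading byte 0xEA = 11101010 → 3-byte char #1 = EA A5 AD.
Offset 3: leading byte 0xF1 = 11110001 → 4-byte char #2 = F1 B0 B1 86.
Offset 7: leading byte 0xF4 = 11110100 → 4-byte char #3 = F4 87 A0 85.
Offset 11: leading byte 0xF1 = 11110001 → 4-byte char #4 = F1 83 9E BF.
Offset 15: leading byte 0xE9 = 11101001 → 3-byte char #5 = E9 95 AB.
Offset 18: leading byte 0xF0 = 11110000 → 4-byte char #6 = F0 90 8C 83.
Offset 22: leading byte 0xCE = 11001110 → 2-byte char #7 = CE A7.
Offset 24: leading byte 0xE9 = 11101001 → 3-byte char #8 = E9 BC 97.
Offset 27: leading byte 0xC8 = 11001000 → 2-byte char #9 = C8 9B.
Offset 29: leading byte 0xE6 = 11100110 → 3-byte char #10 = E6 B7 96.
Offset 32: leading byte 0x69 = 01101001 → 1-byte char #11 = 69.
Leading byte 0x69 = 01101001 matches 0xxxxxxx → 1-byte sequence.
Byte 1: 0x69 = 01101001, payload 1101001 (7 bits).
Concatenate: 1101001 = 0x69 (7 bits → U+0069).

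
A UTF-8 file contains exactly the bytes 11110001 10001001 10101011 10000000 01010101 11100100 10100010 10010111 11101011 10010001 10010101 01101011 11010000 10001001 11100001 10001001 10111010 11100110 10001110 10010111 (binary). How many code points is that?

8

Byte at offset 0: 0xF1 = 11110001 → 4-byte char (#1). Advance 4.
Byte at offset 4: 0x55 = 01010101 → 1-byte char (#2). Advance 1.
Byte at offset 5: 0xE4 = 11100100 → 3-byte char (#3). Advance 3.
Byte at offset 8: 0xEB = 11101011 → 3-byte char (#4). Advance 3.
Byte at offset 11: 0x6B = 01101011 → 1-byte char (#5). Advance 1.
Byte at offset 12: 0xD0 = 11010000 → 2-byte char (#6). Advance 2.
Byte at offset 14: 0xE1 = 11100001 → 3-byte char (#7). Advance 3.
Byte at offset 17: 0xE6 = 11100110 → 3-byte char (#8). Advance 3.
Reached end at offset 20 after 8 code points.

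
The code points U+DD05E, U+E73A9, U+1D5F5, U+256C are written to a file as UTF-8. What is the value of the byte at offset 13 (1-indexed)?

1-indexed offset 13 is 0-indexed offset 12.
U+DD05E → 4-byte form F3 9D 81 9E at offsets 0–3.
U+E73A9 → 4-byte form F3 A7 8E A9 at offsets 4–7.
U+1D5F5 → 4-byte form F0 9D 97 B5 at offsets 8–11.
U+256C → 3-byte form E2 95 AC at offsets 12–14.
Offset 12 falls in char 4's range; it's byte 1 of E2 95 AC = 0xE2.

0xE2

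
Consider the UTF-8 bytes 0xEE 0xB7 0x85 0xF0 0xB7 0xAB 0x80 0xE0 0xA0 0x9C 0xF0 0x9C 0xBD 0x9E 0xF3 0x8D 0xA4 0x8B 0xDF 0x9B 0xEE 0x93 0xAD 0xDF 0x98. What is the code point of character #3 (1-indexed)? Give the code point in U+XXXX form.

Offset 0: leading byte 0xEE = 11101110 → 3-byte char #1 = EE B7 85.
Offset 3: leading byte 0xF0 = 11110000 → 4-byte char #2 = F0 B7 AB 80.
Offset 7: leading byte 0xE0 = 11100000 → 3-byte char #3 = E0 A0 9C.
Leading byte 0xE0 = 11100000 matches 1110xxxx → 3-byte sequence.
Byte 1: 0xE0 = 11100000, payload 0000 (4 bits).
Byte 2: 0xA0 = 10100000 (10xxxxxx ✓), payload 100000.
Byte 3: 0x9C = 10011100 (10xxxxxx ✓), payload 011100.
Concatenate: 0000100000011100 = 0x81C (16 bits → U+081C).

U+081C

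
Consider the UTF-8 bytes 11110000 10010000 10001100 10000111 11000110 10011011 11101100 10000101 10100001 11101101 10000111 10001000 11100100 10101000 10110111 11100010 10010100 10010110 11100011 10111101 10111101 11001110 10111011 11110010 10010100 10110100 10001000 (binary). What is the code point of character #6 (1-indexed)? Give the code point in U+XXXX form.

Offset 0: leading byte 0xF0 = 11110000 → 4-byte char #1 = F0 90 8C 87.
Offset 4: leading byte 0xC6 = 11000110 → 2-byte char #2 = C6 9B.
Offset 6: leading byte 0xEC = 11101100 → 3-byte char #3 = EC 85 A1.
Offset 9: leading byte 0xED = 11101101 → 3-byte char #4 = ED 87 88.
Offset 12: leading byte 0xE4 = 11100100 → 3-byte char #5 = E4 A8 B7.
Offset 15: leading byte 0xE2 = 11100010 → 3-byte char #6 = E2 94 96.
Leading byte 0xE2 = 11100010 matches 1110xxxx → 3-byte sequence.
Byte 1: 0xE2 = 11100010, payload 0010 (4 bits).
Byte 2: 0x94 = 10010100 (10xxxxxx ✓), payload 010100.
Byte 3: 0x96 = 10010110 (10xxxxxx ✓), payload 010110.
Concatenate: 0010010100010110 = 0x2516 (16 bits → U+2516).

U+2516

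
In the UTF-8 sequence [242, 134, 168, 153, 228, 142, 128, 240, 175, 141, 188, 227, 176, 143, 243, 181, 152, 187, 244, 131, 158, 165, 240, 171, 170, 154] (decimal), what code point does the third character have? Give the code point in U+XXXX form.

Offset 0: leading byte 0xF2 = 11110010 → 4-byte char #1 = F2 86 A8 99.
Offset 4: leading byte 0xE4 = 11100100 → 3-byte char #2 = E4 8E 80.
Offset 7: leading byte 0xF0 = 11110000 → 4-byte char #3 = F0 AF 8D BC.
Leading byte 0xF0 = 11110000 matches 11110xxx → 4-byte sequence.
Byte 1: 0xF0 = 11110000, payload 000 (3 bits).
Byte 2: 0xAF = 10101111 (10xxxxxx ✓), payload 101111.
Byte 3: 0x8D = 10001101 (10xxxxxx ✓), payload 001101.
Byte 4: 0xBC = 10111100 (10xxxxxx ✓), payload 111100.
Concatenate: 000101111001101111100 = 0x2F37C (21 bits → U+2F37C).

U+2F37C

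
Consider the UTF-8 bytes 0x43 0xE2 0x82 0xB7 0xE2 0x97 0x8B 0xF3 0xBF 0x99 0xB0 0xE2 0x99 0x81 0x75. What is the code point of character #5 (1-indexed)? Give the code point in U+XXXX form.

Offset 0: leading byte 0x43 = 01000011 → 1-byte char #1 = 43.
Offset 1: leading byte 0xE2 = 11100010 → 3-byte char #2 = E2 82 B7.
Offset 4: leading byte 0xE2 = 11100010 → 3-byte char #3 = E2 97 8B.
Offset 7: leading byte 0xF3 = 11110011 → 4-byte char #4 = F3 BF 99 B0.
Offset 11: leading byte 0xE2 = 11100010 → 3-byte char #5 = E2 99 81.
Leading byte 0xE2 = 11100010 matches 1110xxxx → 3-byte sequence.
Byte 1: 0xE2 = 11100010, payload 0010 (4 bits).
Byte 2: 0x99 = 10011001 (10xxxxxx ✓), payload 011001.
Byte 3: 0x81 = 10000001 (10xxxxxx ✓), payload 000001.
Concatenate: 0010011001000001 = 0x2641 (16 bits → U+2641).

U+2641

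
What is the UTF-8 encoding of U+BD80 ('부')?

U+BD80 = 0xBD80 = 48512 decimal. In range U+0800–U+FFFF → 3-byte form: 1110xxxx 10xxxxxx 10xxxxxx.
Binary (16 bits): 1011110110000000.
Split 4+6+6: 1011 | 110110 | 000000.
Byte 1: 11101011 = 0xEB.
Byte 2: 10110110 = 0xB6.
Byte 3: 10000000 = 0x80.

EB B6 80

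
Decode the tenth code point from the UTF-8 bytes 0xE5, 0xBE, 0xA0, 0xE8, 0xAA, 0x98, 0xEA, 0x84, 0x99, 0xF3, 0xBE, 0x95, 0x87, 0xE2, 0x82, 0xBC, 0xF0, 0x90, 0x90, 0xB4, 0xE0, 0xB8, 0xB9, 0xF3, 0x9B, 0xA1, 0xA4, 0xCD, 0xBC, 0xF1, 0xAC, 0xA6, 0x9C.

Offset 0: leading byte 0xE5 = 11100101 → 3-byte char #1 = E5 BE A0.
Offset 3: leading byte 0xE8 = 11101000 → 3-byte char #2 = E8 AA 98.
Offset 6: leading byte 0xEA = 11101010 → 3-byte char #3 = EA 84 99.
Offset 9: leading byte 0xF3 = 11110011 → 4-byte char #4 = F3 BE 95 87.
Offset 13: leading byte 0xE2 = 11100010 → 3-byte char #5 = E2 82 BC.
Offset 16: leading byte 0xF0 = 11110000 → 4-byte char #6 = F0 90 90 B4.
Offset 20: leading byte 0xE0 = 11100000 → 3-byte char #7 = E0 B8 B9.
Offset 23: leading byte 0xF3 = 11110011 → 4-byte char #8 = F3 9B A1 A4.
Offset 27: leading byte 0xCD = 11001101 → 2-byte char #9 = CD BC.
Offset 29: leading byte 0xF1 = 11110001 → 4-byte char #10 = F1 AC A6 9C.
Leading byte 0xF1 = 11110001 matches 11110xxx → 4-byte sequence.
Byte 1: 0xF1 = 11110001, payload 001 (3 bits).
Byte 2: 0xAC = 10101100 (10xxxxxx ✓), payload 101100.
Byte 3: 0xA6 = 10100110 (10xxxxxx ✓), payload 100110.
Byte 4: 0x9C = 10011100 (10xxxxxx ✓), payload 011100.
Concatenate: 001101100100110011100 = 0x6C99C (21 bits → U+6C99C).

U+6C99C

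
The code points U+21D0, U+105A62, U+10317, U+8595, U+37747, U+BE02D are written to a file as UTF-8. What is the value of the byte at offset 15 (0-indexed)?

U+21D0 → 3-byte form E2 87 90 at offsets 0–2.
U+105A62 → 4-byte form F4 85 A9 A2 at offsets 3–6.
U+10317 → 4-byte form F0 90 8C 97 at offsets 7–10.
U+8595 → 3-byte form E8 96 95 at offsets 11–13.
U+37747 → 4-byte form F0 B7 9D 87 at offsets 14–17.
Offset 15 falls in char 5's range; it's byte 2 of F0 B7 9D 87 = 0xB7.

0xB7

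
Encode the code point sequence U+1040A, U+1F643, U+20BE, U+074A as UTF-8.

F0 90 90 8A F0 9F 99 83 E2 82 BE DD 8A

U+1040A: 4-byte form → F0 90 90 8A.
U+1F643: 4-byte form → F0 9F 99 83.
U+20BE: 3-byte form → E2 82 BE.
U+074A: 2-byte form → DD 8A.
Concatenated (13 bytes): F0 90 90 8A F0 9F 99 83 E2 82 BE DD 8A.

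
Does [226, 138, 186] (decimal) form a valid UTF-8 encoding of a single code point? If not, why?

Leading byte 0xE2 = 11100010 → 3-byte form.
Continuation bytes 0x8A=10001010, 0xBA=10111010 all match 10xxxxxx.
Decoded value 0x22BA is ≥ 0x800 (shortest form) and not a surrogate.

valid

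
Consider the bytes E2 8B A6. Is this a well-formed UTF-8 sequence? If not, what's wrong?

valid

Leading byte 0xE2 = 11100010 → 3-byte form.
Continuation bytes 0x8B=10001011, 0xA6=10100110 all match 10xxxxxx.
Decoded value 0x22E6 is ≥ 0x800 (shortest form) and not a surrogate.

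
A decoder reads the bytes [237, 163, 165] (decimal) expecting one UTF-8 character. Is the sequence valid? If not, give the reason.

Structurally a 3-byte sequence; payload = 0xD8E5.
But 0xD8E5 is in U+D800–U+DFFF, the surrogate range. Surrogates are not Unicode scalar values and are forbidden in UTF-8.

invalid (encodes a surrogate (U+D800–U+DFFF))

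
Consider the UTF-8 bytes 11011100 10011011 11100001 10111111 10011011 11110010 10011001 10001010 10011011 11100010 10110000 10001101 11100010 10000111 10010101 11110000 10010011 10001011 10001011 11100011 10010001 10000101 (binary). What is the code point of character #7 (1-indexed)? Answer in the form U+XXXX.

U+3445

Offset 0: leading byte 0xDC = 11011100 → 2-byte char #1 = DC 9B.
Offset 2: leading byte 0xE1 = 11100001 → 3-byte char #2 = E1 BF 9B.
Offset 5: leading byte 0xF2 = 11110010 → 4-byte char #3 = F2 99 8A 9B.
Offset 9: leading byte 0xE2 = 11100010 → 3-byte char #4 = E2 B0 8D.
Offset 12: leading byte 0xE2 = 11100010 → 3-byte char #5 = E2 87 95.
Offset 15: leading byte 0xF0 = 11110000 → 4-byte char #6 = F0 93 8B 8B.
Offset 19: leading byte 0xE3 = 11100011 → 3-byte char #7 = E3 91 85.
Leading byte 0xE3 = 11100011 matches 1110xxxx → 3-byte sequence.
Byte 1: 0xE3 = 11100011, payload 0011 (4 bits).
Byte 2: 0x91 = 10010001 (10xxxxxx ✓), payload 010001.
Byte 3: 0x85 = 10000101 (10xxxxxx ✓), payload 000101.
Concatenate: 0011010001000101 = 0x3445 (16 bits → U+3445).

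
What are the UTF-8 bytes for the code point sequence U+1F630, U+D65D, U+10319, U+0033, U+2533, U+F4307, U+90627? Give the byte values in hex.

U+1F630: 4-byte form → F0 9F 98 B0.
U+D65D: 3-byte form → ED 99 9D.
U+10319: 4-byte form → F0 90 8C 99.
U+0033: 1-byte form → 33.
U+2533: 3-byte form → E2 94 B3.
U+F4307: 4-byte form → F3 B4 8C 87.
U+90627: 4-byte form → F2 90 98 A7.
Concatenated (23 bytes): F0 9F 98 B0 ED 99 9D F0 90 8C 99 33 E2 94 B3 F3 B4 8C 87 F2 90 98 A7.

F0 9F 98 B0 ED 99 9D F0 90 8C 99 33 E2 94 B3 F3 B4 8C 87 F2 90 98 A7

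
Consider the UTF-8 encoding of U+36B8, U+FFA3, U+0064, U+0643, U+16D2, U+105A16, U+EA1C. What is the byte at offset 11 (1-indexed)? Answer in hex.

1-indexed offset 11 is 0-indexed offset 10.
U+36B8 → 3-byte form E3 9A B8 at offsets 0–2.
U+FFA3 → 3-byte form EF BE A3 at offsets 3–5.
U+0064 → 1-byte form 64 at offsets 6–6.
U+0643 → 2-byte form D9 83 at offsets 7–8.
U+16D2 → 3-byte form E1 9B 92 at offsets 9–11.
Offset 10 falls in char 5's range; it's byte 2 of E1 9B 92 = 0x9B.

0x9B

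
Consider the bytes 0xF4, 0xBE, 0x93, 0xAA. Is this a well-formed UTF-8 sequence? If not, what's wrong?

Leading byte 0xF4 = 11110100 → 4-byte form.
Payload = 0x13E4EA, which exceeds U+10FFFF, the maximum Unicode code point. (Leading bytes F5–FF, or F4 followed by ≥ 0x90, are invalid.)

invalid (encodes a value above U+10FFFF)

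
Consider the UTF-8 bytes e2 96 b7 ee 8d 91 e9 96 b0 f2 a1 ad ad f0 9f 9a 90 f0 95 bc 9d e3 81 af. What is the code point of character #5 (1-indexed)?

Offset 0: leading byte 0xE2 = 11100010 → 3-byte char #1 = E2 96 B7.
Offset 3: leading byte 0xEE = 11101110 → 3-byte char #2 = EE 8D 91.
Offset 6: leading byte 0xE9 = 11101001 → 3-byte char #3 = E9 96 B0.
Offset 9: leading byte 0xF2 = 11110010 → 4-byte char #4 = F2 A1 AD AD.
Offset 13: leading byte 0xF0 = 11110000 → 4-byte char #5 = F0 9F 9A 90.
Leading byte 0xF0 = 11110000 matches 11110xxx → 4-byte sequence.
Byte 1: 0xF0 = 11110000, payload 000 (3 bits).
Byte 2: 0x9F = 10011111 (10xxxxxx ✓), payload 011111.
Byte 3: 0x9A = 10011010 (10xxxxxx ✓), payload 011010.
Byte 4: 0x90 = 10010000 (10xxxxxx ✓), payload 010000.
Concatenate: 000011111011010010000 = 0x1F690 (21 bits → U+1F690).

U+1F690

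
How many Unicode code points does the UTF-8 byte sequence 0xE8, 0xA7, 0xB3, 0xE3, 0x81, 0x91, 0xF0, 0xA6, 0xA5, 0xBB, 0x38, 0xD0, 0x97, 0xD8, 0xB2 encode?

Byte at offset 0: 0xE8 = 11101000 → 3-byte char (#1). Advance 3.
Byte at offset 3: 0xE3 = 11100011 → 3-byte char (#2). Advance 3.
Byte at offset 6: 0xF0 = 11110000 → 4-byte char (#3). Advance 4.
Byte at offset 10: 0x38 = 00111000 → 1-byte char (#4). Advance 1.
Byte at offset 11: 0xD0 = 11010000 → 2-byte char (#5). Advance 2.
Byte at offset 13: 0xD8 = 11011000 → 2-byte char (#6). Advance 2.
Reached end at offset 15 after 6 code points.

6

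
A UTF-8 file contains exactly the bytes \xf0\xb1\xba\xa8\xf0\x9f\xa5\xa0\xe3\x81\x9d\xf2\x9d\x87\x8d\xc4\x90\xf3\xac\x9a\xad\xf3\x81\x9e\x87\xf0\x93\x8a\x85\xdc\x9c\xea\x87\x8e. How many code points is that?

10

Byte at offset 0: 0xF0 = 11110000 → 4-byte char (#1). Advance 4.
Byte at offset 4: 0xF0 = 11110000 → 4-byte char (#2). Advance 4.
Byte at offset 8: 0xE3 = 11100011 → 3-byte char (#3). Advance 3.
Byte at offset 11: 0xF2 = 11110010 → 4-byte char (#4). Advance 4.
Byte at offset 15: 0xC4 = 11000100 → 2-byte char (#5). Advance 2.
Byte at offset 17: 0xF3 = 11110011 → 4-byte char (#6). Advance 4.
Byte at offset 21: 0xF3 = 11110011 → 4-byte char (#7). Advance 4.
Byte at offset 25: 0xF0 = 11110000 → 4-byte char (#8). Advance 4.
Byte at offset 29: 0xDC = 11011100 → 2-byte char (#9). Advance 2.
Byte at offset 31: 0xEA = 11101010 → 3-byte char (#10). Advance 3.
Reached end at offset 34 after 10 code points.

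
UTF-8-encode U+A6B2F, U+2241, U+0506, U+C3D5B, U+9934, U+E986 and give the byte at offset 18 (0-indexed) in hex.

0x86

U+A6B2F → 4-byte form F2 A6 AC AF at offsets 0–3.
U+2241 → 3-byte form E2 89 81 at offsets 4–6.
U+0506 → 2-byte form D4 86 at offsets 7–8.
U+C3D5B → 4-byte form F3 83 B5 9B at offsets 9–12.
U+9934 → 3-byte form E9 A4 B4 at offsets 13–15.
U+E986 → 3-byte form EE A6 86 at offsets 16–18.
Offset 18 falls in char 6's range; it's byte 3 of EE A6 86 = 0x86.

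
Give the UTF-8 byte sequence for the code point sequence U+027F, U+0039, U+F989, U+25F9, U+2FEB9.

C9 BF 39 EF A6 89 E2 97 B9 F0 AF BA B9

U+027F: 2-byte form → C9 BF.
U+0039: 1-byte form → 39.
U+F989: 3-byte form → EF A6 89.
U+25F9: 3-byte form → E2 97 B9.
U+2FEB9: 4-byte form → F0 AF BA B9.
Concatenated (13 bytes): C9 BF 39 EF A6 89 E2 97 B9 F0 AF BA B9.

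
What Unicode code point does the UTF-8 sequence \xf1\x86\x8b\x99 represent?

Leading byte 0xF1 = 11110001 matches 11110xxx → 4-byte sequence.
Byte 1: 0xF1 = 11110001, payload 001 (3 bits).
Byte 2: 0x86 = 10000110 (10xxxxxx ✓), payload 000110.
Byte 3: 0x8B = 10001011 (10xxxxxx ✓), payload 001011.
Byte 4: 0x99 = 10011001 (10xxxxxx ✓), payload 011001.
Concatenate: 001000110001011011001 = 0x462D9 (21 bits → U+462D9).

U+462D9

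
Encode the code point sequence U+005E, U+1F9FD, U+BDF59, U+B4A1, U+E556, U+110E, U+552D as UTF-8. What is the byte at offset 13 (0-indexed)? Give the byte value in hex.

0x95

U+005E → 1-byte form 5E at offsets 0–0.
U+1F9FD → 4-byte form F0 9F A7 BD at offsets 1–4.
U+BDF59 → 4-byte form F2 BD BD 99 at offsets 5–8.
U+B4A1 → 3-byte form EB 92 A1 at offsets 9–11.
U+E556 → 3-byte form EE 95 96 at offsets 12–14.
Offset 13 falls in char 5's range; it's byte 2 of EE 95 96 = 0x95.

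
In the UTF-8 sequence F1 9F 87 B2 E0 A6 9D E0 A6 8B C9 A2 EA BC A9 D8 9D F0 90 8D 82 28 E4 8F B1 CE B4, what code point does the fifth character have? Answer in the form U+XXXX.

Offset 0: leading byte 0xF1 = 11110001 → 4-byte char #1 = F1 9F 87 B2.
Offset 4: leading byte 0xE0 = 11100000 → 3-byte char #2 = E0 A6 9D.
Offset 7: leading byte 0xE0 = 11100000 → 3-byte char #3 = E0 A6 8B.
Offset 10: leading byte 0xC9 = 11001001 → 2-byte char #4 = C9 A2.
Offset 12: leading byte 0xEA = 11101010 → 3-byte char #5 = EA BC A9.
Leading byte 0xEA = 11101010 matches 1110xxxx → 3-byte sequence.
Byte 1: 0xEA = 11101010, payload 1010 (4 bits).
Byte 2: 0xBC = 10111100 (10xxxxxx ✓), payload 111100.
Byte 3: 0xA9 = 10101001 (10xxxxxx ✓), payload 101001.
Concatenate: 1010111100101001 = 0xAF29 (16 bits → U+AF29).

U+AF29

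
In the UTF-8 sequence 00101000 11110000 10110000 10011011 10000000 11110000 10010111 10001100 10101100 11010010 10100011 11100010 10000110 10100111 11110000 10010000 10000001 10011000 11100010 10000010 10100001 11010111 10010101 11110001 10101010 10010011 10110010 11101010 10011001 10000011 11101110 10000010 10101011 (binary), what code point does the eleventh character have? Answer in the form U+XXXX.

U+E0AB

Offset 0: leading byte 0x28 = 00101000 → 1-byte char #1 = 28.
Offset 1: leading byte 0xF0 = 11110000 → 4-byte char #2 = F0 B0 9B 80.
Offset 5: leading byte 0xF0 = 11110000 → 4-byte char #3 = F0 97 8C AC.
Offset 9: leading byte 0xD2 = 11010010 → 2-byte char #4 = D2 A3.
Offset 11: leading byte 0xE2 = 11100010 → 3-byte char #5 = E2 86 A7.
Offset 14: leading byte 0xF0 = 11110000 → 4-byte char #6 = F0 90 81 98.
Offset 18: leading byte 0xE2 = 11100010 → 3-byte char #7 = E2 82 A1.
Offset 21: leading byte 0xD7 = 11010111 → 2-byte char #8 = D7 95.
Offset 23: leading byte 0xF1 = 11110001 → 4-byte char #9 = F1 AA 93 B2.
Offset 27: leading byte 0xEA = 11101010 → 3-byte char #10 = EA 99 83.
Offset 30: leading byte 0xEE = 11101110 → 3-byte char #11 = EE 82 AB.
Leading byte 0xEE = 11101110 matches 1110xxxx → 3-byte sequence.
Byte 1: 0xEE = 11101110, payload 1110 (4 bits).
Byte 2: 0x82 = 10000010 (10xxxxxx ✓), payload 000010.
Byte 3: 0xAB = 10101011 (10xxxxxx ✓), payload 101011.
Concatenate: 1110000010101011 = 0xE0AB (16 bits → U+E0AB).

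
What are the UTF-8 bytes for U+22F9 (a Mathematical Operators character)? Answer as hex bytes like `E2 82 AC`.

E2 8B B9

U+22F9 = 0x22F9 = 8953 decimal. In range U+0800–U+FFFF → 3-byte form: 1110xxxx 10xxxxxx 10xxxxxx.
Binary (16 bits): 0010001011111001.
Split 4+6+6: 0010 | 001011 | 111001.
Byte 1: 11100010 = 0xE2.
Byte 2: 10001011 = 0x8B.
Byte 3: 10111001 = 0xB9.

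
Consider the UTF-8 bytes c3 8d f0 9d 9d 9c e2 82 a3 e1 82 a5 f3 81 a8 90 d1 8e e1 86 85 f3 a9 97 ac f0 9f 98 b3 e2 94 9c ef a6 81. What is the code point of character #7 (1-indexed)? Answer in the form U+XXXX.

U+1185

Offset 0: leading byte 0xC3 = 11000011 → 2-byte char #1 = C3 8D.
Offset 2: leading byte 0xF0 = 11110000 → 4-byte char #2 = F0 9D 9D 9C.
Offset 6: leading byte 0xE2 = 11100010 → 3-byte char #3 = E2 82 A3.
Offset 9: leading byte 0xE1 = 11100001 → 3-byte char #4 = E1 82 A5.
Offset 12: leading byte 0xF3 = 11110011 → 4-byte char #5 = F3 81 A8 90.
Offset 16: leading byte 0xD1 = 11010001 → 2-byte char #6 = D1 8E.
Offset 18: leading byte 0xE1 = 11100001 → 3-byte char #7 = E1 86 85.
Leading byte 0xE1 = 11100001 matches 1110xxxx → 3-byte sequence.
Byte 1: 0xE1 = 11100001, payload 0001 (4 bits).
Byte 2: 0x86 = 10000110 (10xxxxxx ✓), payload 000110.
Byte 3: 0x85 = 10000101 (10xxxxxx ✓), payload 000101.
Concatenate: 0001000110000101 = 0x1185 (16 bits → U+1185).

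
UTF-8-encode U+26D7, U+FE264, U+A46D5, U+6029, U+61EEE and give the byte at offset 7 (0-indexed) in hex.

0xF2

U+26D7 → 3-byte form E2 9B 97 at offsets 0–2.
U+FE264 → 4-byte form F3 BE 89 A4 at offsets 3–6.
U+A46D5 → 4-byte form F2 A4 9B 95 at offsets 7–10.
Offset 7 falls in char 3's range; it's byte 1 of F2 A4 9B 95 = 0xF2.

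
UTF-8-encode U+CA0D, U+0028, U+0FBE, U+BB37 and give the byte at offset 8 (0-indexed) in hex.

0xAC

U+CA0D → 3-byte form EC A8 8D at offsets 0–2.
U+0028 → 1-byte form 28 at offsets 3–3.
U+0FBE → 3-byte form E0 BE BE at offsets 4–6.
U+BB37 → 3-byte form EB AC B7 at offsets 7–9.
Offset 8 falls in char 4's range; it's byte 2 of EB AC B7 = 0xAC.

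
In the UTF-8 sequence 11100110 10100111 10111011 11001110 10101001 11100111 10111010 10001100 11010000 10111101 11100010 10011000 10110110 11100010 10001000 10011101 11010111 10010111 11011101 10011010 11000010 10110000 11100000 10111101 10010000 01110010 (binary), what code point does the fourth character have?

Offset 0: leading byte 0xE6 = 11100110 → 3-byte char #1 = E6 A7 BB.
Offset 3: leading byte 0xCE = 11001110 → 2-byte char #2 = CE A9.
Offset 5: leading byte 0xE7 = 11100111 → 3-byte char #3 = E7 BA 8C.
Offset 8: leading byte 0xD0 = 11010000 → 2-byte char #4 = D0 BD.
Leading byte 0xD0 = 11010000 matches 110xxxxx → 2-byte sequence.
Byte 1: 0xD0 = 11010000, payload 10000 (5 bits).
Byte 2: 0xBD = 10111101 (10xxxxxx ✓), payload 111101.
Concatenate: 10000111101 = 0x43D (11 bits → U+043D).

U+043D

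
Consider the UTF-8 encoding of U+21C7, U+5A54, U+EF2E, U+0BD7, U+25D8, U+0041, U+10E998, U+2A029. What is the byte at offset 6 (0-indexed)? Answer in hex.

U+21C7 → 3-byte form E2 87 87 at offsets 0–2.
U+5A54 → 3-byte form E5 A9 94 at offsets 3–5.
U+EF2E → 3-byte form EE BC AE at offsets 6–8.
Offset 6 falls in char 3's range; it's byte 1 of EE BC AE = 0xEE.

0xEE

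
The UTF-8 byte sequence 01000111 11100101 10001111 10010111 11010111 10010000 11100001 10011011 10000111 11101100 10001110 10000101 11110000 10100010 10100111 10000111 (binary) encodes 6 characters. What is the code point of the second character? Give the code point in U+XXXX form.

U+53D7

Offset 0: leading byte 0x47 = 01000111 → 1-byte char #1 = 47.
Offset 1: leading byte 0xE5 = 11100101 → 3-byte char #2 = E5 8F 97.
Leading byte 0xE5 = 11100101 matches 1110xxxx → 3-byte sequence.
Byte 1: 0xE5 = 11100101, payload 0101 (4 bits).
Byte 2: 0x8F = 10001111 (10xxxxxx ✓), payload 001111.
Byte 3: 0x97 = 10010111 (10xxxxxx ✓), payload 010111.
Concatenate: 0101001111010111 = 0x53D7 (16 bits → U+53D7).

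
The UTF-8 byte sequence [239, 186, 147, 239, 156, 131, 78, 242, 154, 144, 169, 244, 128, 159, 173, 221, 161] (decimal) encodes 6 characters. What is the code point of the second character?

Offset 0: leading byte 0xEF = 11101111 → 3-byte char #1 = EF BA 93.
Offset 3: leading byte 0xEF = 11101111 → 3-byte char #2 = EF 9C 83.
Leading byte 0xEF = 11101111 matches 1110xxxx → 3-byte sequence.
Byte 1: 0xEF = 11101111, payload 1111 (4 bits).
Byte 2: 0x9C = 10011100 (10xxxxxx ✓), payload 011100.
Byte 3: 0x83 = 10000011 (10xxxxxx ✓), payload 000011.
Concatenate: 1111011100000011 = 0xF703 (16 bits → U+F703).

U+F703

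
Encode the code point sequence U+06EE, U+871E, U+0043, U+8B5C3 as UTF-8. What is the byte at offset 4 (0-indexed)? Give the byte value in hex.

U+06EE → 2-byte form DB AE at offsets 0–1.
U+871E → 3-byte form E8 9C 9E at offsets 2–4.
Offset 4 falls in char 2's range; it's byte 3 of E8 9C 9E = 0x9E.

0x9E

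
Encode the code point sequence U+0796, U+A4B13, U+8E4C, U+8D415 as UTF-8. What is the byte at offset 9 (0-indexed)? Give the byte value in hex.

U+0796 → 2-byte form DE 96 at offsets 0–1.
U+A4B13 → 4-byte form F2 A4 AC 93 at offsets 2–5.
U+8E4C → 3-byte form E8 B9 8C at offsets 6–8.
U+8D415 → 4-byte form F2 8D 90 95 at offsets 9–12.
Offset 9 falls in char 4's range; it's byte 1 of F2 8D 90 95 = 0xF2.

0xF2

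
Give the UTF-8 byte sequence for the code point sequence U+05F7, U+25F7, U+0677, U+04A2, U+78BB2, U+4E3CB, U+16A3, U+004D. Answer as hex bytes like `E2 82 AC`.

D7 B7 E2 97 B7 D9 B7 D2 A2 F1 B8 AE B2 F1 8E 8F 8B E1 9A A3 4D

U+05F7: 2-byte form → D7 B7.
U+25F7: 3-byte form → E2 97 B7.
U+0677: 2-byte form → D9 B7.
U+04A2: 2-byte form → D2 A2.
U+78BB2: 4-byte form → F1 B8 AE B2.
U+4E3CB: 4-byte form → F1 8E 8F 8B.
U+16A3: 3-byte form → E1 9A A3.
U+004D: 1-byte form → 4D.
Concatenated (21 bytes): D7 B7 E2 97 B7 D9 B7 D2 A2 F1 B8 AE B2 F1 8E 8F 8B E1 9A A3 4D.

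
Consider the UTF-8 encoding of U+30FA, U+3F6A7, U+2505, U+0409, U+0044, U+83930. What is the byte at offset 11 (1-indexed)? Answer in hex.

0xD0

1-indexed offset 11 is 0-indexed offset 10.
U+30FA → 3-byte form E3 83 BA at offsets 0–2.
U+3F6A7 → 4-byte form F0 BF 9A A7 at offsets 3–6.
U+2505 → 3-byte form E2 94 85 at offsets 7–9.
U+0409 → 2-byte form D0 89 at offsets 10–11.
Offset 10 falls in char 4's range; it's byte 1 of D0 89 = 0xD0.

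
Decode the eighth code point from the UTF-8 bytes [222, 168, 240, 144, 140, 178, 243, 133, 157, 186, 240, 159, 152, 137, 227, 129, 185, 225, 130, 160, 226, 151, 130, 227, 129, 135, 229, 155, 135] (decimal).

Offset 0: leading byte 0xDE = 11011110 → 2-byte char #1 = DE A8.
Offset 2: leading byte 0xF0 = 11110000 → 4-byte char #2 = F0 90 8C B2.
Offset 6: leading byte 0xF3 = 11110011 → 4-byte char #3 = F3 85 9D BA.
Offset 10: leading byte 0xF0 = 11110000 → 4-byte char #4 = F0 9F 98 89.
Offset 14: leading byte 0xE3 = 11100011 → 3-byte char #5 = E3 81 B9.
Offset 17: leading byte 0xE1 = 11100001 → 3-byte char #6 = E1 82 A0.
Offset 20: leading byte 0xE2 = 11100010 → 3-byte char #7 = E2 97 82.
Offset 23: leading byte 0xE3 = 11100011 → 3-byte char #8 = E3 81 87.
Leading byte 0xE3 = 11100011 matches 1110xxxx → 3-byte sequence.
Byte 1: 0xE3 = 11100011, payload 0011 (4 bits).
Byte 2: 0x81 = 10000001 (10xxxxxx ✓), payload 000001.
Byte 3: 0x87 = 10000111 (10xxxxxx ✓), payload 000111.
Concatenate: 0011000001000111 = 0x3047 (16 bits → U+3047).

U+3047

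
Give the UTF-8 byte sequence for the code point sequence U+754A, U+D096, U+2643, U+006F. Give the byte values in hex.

U+754A: 3-byte form → E7 95 8A.
U+D096: 3-byte form → ED 82 96.
U+2643: 3-byte form → E2 99 83.
U+006F: 1-byte form → 6F.
Concatenated (10 bytes): E7 95 8A ED 82 96 E2 99 83 6F.

E7 95 8A ED 82 96 E2 99 83 6F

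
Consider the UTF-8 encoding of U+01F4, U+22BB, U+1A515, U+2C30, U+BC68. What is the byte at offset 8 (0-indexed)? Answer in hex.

U+01F4 → 2-byte form C7 B4 at offsets 0–1.
U+22BB → 3-byte form E2 8A BB at offsets 2–4.
U+1A515 → 4-byte form F0 9A 94 95 at offsets 5–8.
Offset 8 falls in char 3's range; it's byte 4 of F0 9A 94 95 = 0x95.

0x95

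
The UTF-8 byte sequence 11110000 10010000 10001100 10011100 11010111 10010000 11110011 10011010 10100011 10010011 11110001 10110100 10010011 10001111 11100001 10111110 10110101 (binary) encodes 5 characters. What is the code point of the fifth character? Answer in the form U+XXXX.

Offset 0: leading byte 0xF0 = 11110000 → 4-byte char #1 = F0 90 8C 9C.
Offset 4: leading byte 0xD7 = 11010111 → 2-byte char #2 = D7 90.
Offset 6: leading byte 0xF3 = 11110011 → 4-byte char #3 = F3 9A A3 93.
Offset 10: leading byte 0xF1 = 11110001 → 4-byte char #4 = F1 B4 93 8F.
Offset 14: leading byte 0xE1 = 11100001 → 3-byte char #5 = E1 BE B5.
Leading byte 0xE1 = 11100001 matches 1110xxxx → 3-byte sequence.
Byte 1: 0xE1 = 11100001, payload 0001 (4 bits).
Byte 2: 0xBE = 10111110 (10xxxxxx ✓), payload 111110.
Byte 3: 0xB5 = 10110101 (10xxxxxx ✓), payload 110101.
Concatenate: 0001111110110101 = 0x1FB5 (16 bits → U+1FB5).

U+1FB5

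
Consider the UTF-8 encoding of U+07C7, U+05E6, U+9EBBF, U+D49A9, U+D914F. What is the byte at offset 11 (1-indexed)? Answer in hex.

0xA6

1-indexed offset 11 is 0-indexed offset 10.
U+07C7 → 2-byte form DF 87 at offsets 0–1.
U+05E6 → 2-byte form D7 A6 at offsets 2–3.
U+9EBBF → 4-byte form F2 9E AE BF at offsets 4–7.
U+D49A9 → 4-byte form F3 94 A6 A9 at offsets 8–11.
Offset 10 falls in char 4's range; it's byte 3 of F3 94 A6 A9 = 0xA6.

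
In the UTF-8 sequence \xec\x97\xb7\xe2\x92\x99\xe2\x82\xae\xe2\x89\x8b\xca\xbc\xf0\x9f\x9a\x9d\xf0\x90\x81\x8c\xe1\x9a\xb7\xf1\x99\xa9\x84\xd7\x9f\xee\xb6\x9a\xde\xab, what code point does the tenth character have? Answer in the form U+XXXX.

Offset 0: leading byte 0xEC = 11101100 → 3-byte char #1 = EC 97 B7.
Offset 3: leading byte 0xE2 = 11100010 → 3-byte char #2 = E2 92 99.
Offset 6: leading byte 0xE2 = 11100010 → 3-byte char #3 = E2 82 AE.
Offset 9: leading byte 0xE2 = 11100010 → 3-byte char #4 = E2 89 8B.
Offset 12: leading byte 0xCA = 11001010 → 2-byte char #5 = CA BC.
Offset 14: leading byte 0xF0 = 11110000 → 4-byte char #6 = F0 9F 9A 9D.
Offset 18: leading byte 0xF0 = 11110000 → 4-byte char #7 = F0 90 81 8C.
Offset 22: leading byte 0xE1 = 11100001 → 3-byte char #8 = E1 9A B7.
Offset 25: leading byte 0xF1 = 11110001 → 4-byte char #9 = F1 99 A9 84.
Offset 29: leading byte 0xD7 = 11010111 → 2-byte char #10 = D7 9F.
Leading byte 0xD7 = 11010111 matches 110xxxxx → 2-byte sequence.
Byte 1: 0xD7 = 11010111, payload 10111 (5 bits).
Byte 2: 0x9F = 10011111 (10xxxxxx ✓), payload 011111.
Concatenate: 10111011111 = 0x5DF (11 bits → U+05DF).

U+05DF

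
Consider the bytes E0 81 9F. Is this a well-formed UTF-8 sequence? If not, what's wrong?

invalid (overlong encoding)

Leading byte 0xE0 = 11100000 → 3-byte form.
Continuation bytes all match 10xxxxxx. Payload decodes to 0x5F.
But 0x5F < 0x800, the minimum for a 3-byte sequence — this is an overlong encoding.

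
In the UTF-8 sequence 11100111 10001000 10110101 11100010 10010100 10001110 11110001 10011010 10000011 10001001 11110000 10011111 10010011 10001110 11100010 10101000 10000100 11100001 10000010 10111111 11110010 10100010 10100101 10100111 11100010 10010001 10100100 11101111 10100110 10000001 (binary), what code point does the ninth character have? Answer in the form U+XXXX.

Offset 0: leading byte 0xE7 = 11100111 → 3-byte char #1 = E7 88 B5.
Offset 3: leading byte 0xE2 = 11100010 → 3-byte char #2 = E2 94 8E.
Offset 6: leading byte 0xF1 = 11110001 → 4-byte char #3 = F1 9A 83 89.
Offset 10: leading byte 0xF0 = 11110000 → 4-byte char #4 = F0 9F 93 8E.
Offset 14: leading byte 0xE2 = 11100010 → 3-byte char #5 = E2 A8 84.
Offset 17: leading byte 0xE1 = 11100001 → 3-byte char #6 = E1 82 BF.
Offset 20: leading byte 0xF2 = 11110010 → 4-byte char #7 = F2 A2 A5 A7.
Offset 24: leading byte 0xE2 = 11100010 → 3-byte char #8 = E2 91 A4.
Offset 27: leading byte 0xEF = 11101111 → 3-byte char #9 = EF A6 81.
Leading byte 0xEF = 11101111 matches 1110xxxx → 3-byte sequence.
Byte 1: 0xEF = 11101111, payload 1111 (4 bits).
Byte 2: 0xA6 = 10100110 (10xxxxxx ✓), payload 100110.
Byte 3: 0x81 = 10000001 (10xxxxxx ✓), payload 000001.
Concatenate: 1111100110000001 = 0xF981 (16 bits → U+F981).

U+F981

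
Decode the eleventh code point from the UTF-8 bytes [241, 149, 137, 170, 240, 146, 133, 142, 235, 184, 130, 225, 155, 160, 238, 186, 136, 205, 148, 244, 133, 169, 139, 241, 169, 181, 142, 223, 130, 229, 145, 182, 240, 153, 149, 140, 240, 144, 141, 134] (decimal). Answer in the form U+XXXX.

Offset 0: leading byte 0xF1 = 11110001 → 4-byte char #1 = F1 95 89 AA.
Offset 4: leading byte 0xF0 = 11110000 → 4-byte char #2 = F0 92 85 8E.
Offset 8: leading byte 0xEB = 11101011 → 3-byte char #3 = EB B8 82.
Offset 11: leading byte 0xE1 = 11100001 → 3-byte char #4 = E1 9B A0.
Offset 14: leading byte 0xEE = 11101110 → 3-byte char #5 = EE BA 88.
Offset 17: leading byte 0xCD = 11001101 → 2-byte char #6 = CD 94.
Offset 19: leading byte 0xF4 = 11110100 → 4-byte char #7 = F4 85 A9 8B.
Offset 23: leading byte 0xF1 = 11110001 → 4-byte char #8 = F1 A9 B5 8E.
Offset 27: leading byte 0xDF = 11011111 → 2-byte char #9 = DF 82.
Offset 29: leading byte 0xE5 = 11100101 → 3-byte char #10 = E5 91 B6.
Offset 32: leading byte 0xF0 = 11110000 → 4-byte char #11 = F0 99 95 8C.
Leading byte 0xF0 = 11110000 matches 11110xxx → 4-byte sequence.
Byte 1: 0xF0 = 11110000, payload 000 (3 bits).
Byte 2: 0x99 = 10011001 (10xxxxxx ✓), payload 011001.
Byte 3: 0x95 = 10010101 (10xxxxxx ✓), payload 010101.
Byte 4: 0x8C = 10001100 (10xxxxxx ✓), payload 001100.
Concatenate: 000011001010101001100 = 0x1954C (21 bits → U+1954C).

U+1954C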